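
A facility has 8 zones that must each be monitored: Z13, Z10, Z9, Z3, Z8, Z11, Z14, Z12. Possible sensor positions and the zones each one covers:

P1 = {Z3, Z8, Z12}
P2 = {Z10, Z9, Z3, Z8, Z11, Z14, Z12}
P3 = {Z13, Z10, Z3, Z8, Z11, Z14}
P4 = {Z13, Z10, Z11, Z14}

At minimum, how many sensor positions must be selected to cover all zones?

P2, P3 together cover {Z13, Z10, Z9, Z3, Z8, Z11, Z14, Z12} — every zone.
No single sensor position contains all 8 zones, so 2 is optimal.

2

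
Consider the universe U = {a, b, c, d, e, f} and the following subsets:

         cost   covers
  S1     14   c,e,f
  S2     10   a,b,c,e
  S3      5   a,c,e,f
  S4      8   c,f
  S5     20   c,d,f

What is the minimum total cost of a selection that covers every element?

S2, S5 cover every element at cost 10 + 20 = 30.
Any cover uses at least 2 sets; among all covering selections none totals below 30.

30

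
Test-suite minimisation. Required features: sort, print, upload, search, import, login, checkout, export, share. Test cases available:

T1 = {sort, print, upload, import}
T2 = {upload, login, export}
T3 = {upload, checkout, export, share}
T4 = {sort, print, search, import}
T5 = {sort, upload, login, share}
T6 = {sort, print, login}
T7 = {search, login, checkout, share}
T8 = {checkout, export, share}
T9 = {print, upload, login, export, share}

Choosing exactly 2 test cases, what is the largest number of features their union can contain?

Choosing T1, T7 covers {sort, print, upload, search, import, login, checkout, share} — 8 features.
No choice of 2 test cases does better; here export is left uncovered.

8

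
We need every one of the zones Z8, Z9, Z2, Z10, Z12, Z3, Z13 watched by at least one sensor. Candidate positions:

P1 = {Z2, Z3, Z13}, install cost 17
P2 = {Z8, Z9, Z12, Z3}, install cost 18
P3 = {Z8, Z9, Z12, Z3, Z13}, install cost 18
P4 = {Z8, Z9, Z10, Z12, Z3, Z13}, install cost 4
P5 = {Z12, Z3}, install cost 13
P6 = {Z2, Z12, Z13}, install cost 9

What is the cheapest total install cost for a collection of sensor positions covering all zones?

P4, P6 cover every zone at install cost 4 + 9 = 13.
Any cover uses at least 2 sensor positions; among all covering selections none totals below 13.

13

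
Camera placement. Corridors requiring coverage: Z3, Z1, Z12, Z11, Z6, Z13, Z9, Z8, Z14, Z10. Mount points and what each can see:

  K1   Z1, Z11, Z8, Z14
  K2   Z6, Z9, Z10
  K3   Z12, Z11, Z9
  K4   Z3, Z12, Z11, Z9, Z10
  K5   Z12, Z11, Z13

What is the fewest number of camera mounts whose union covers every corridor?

K1, K2, K4, K5 together cover {Z3, Z1, Z12, Z11, Z6, Z13, Z9, Z8, Z14, Z10} — every corridor.
No 3 of the 5 camera mounts cover everything (all 10 triples fall short), so 4 is minimum.

4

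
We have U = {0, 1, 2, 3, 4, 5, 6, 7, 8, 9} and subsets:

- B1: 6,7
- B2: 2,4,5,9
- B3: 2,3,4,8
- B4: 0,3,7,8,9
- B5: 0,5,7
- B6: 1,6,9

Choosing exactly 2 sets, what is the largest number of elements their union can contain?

Choosing B2, B4 covers {0, 2, 3, 4, 5, 7, 8, 9} — 8 elements.
No choice of 2 sets does better; here 1, 6 are left uncovered.

8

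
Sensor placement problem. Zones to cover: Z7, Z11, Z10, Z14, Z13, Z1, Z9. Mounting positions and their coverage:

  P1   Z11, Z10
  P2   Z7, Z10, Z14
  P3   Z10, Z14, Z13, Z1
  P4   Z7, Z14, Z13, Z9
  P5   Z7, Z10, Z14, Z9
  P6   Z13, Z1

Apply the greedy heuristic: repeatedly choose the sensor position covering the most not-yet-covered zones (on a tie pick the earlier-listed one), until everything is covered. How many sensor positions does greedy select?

Pick 1: P3 covers 4 new zones (Z10, Z14, Z13, Z1).
Pick 2: P4 covers 2 new zones (Z7, Z9).
Pick 3: P1 covers 1 new zones (Z11).
Greedy uses 3 sensor positions.

3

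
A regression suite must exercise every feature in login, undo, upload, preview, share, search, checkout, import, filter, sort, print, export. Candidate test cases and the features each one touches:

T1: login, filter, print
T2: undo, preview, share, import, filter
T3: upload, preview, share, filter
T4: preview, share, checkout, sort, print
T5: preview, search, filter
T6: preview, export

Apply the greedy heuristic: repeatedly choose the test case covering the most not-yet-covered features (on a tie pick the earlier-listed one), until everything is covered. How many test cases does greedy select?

6

Pick 1: T2 covers 5 new features (undo, preview, share, import, filter).
Pick 2: T4 covers 3 new features (checkout, sort, print).
Pick 3: T1 covers 1 new features (login).
Pick 4: T3 covers 1 new features (upload).
Pick 5: T5 covers 1 new features (search).
Pick 6: T6 covers 1 new features (export).
Greedy uses 6 test cases.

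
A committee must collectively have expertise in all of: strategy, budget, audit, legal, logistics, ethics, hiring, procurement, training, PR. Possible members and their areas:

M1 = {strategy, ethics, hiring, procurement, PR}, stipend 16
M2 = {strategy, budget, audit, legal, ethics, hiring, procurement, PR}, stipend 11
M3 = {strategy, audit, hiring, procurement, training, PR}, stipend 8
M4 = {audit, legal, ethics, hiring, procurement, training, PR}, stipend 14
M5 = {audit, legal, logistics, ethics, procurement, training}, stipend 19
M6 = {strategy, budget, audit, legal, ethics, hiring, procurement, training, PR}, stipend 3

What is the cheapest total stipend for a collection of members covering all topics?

M5, M6 cover every topic at stipend 19 + 3 = 22.
Any cover uses at least 2 members; among all covering selections none totals below 22.

22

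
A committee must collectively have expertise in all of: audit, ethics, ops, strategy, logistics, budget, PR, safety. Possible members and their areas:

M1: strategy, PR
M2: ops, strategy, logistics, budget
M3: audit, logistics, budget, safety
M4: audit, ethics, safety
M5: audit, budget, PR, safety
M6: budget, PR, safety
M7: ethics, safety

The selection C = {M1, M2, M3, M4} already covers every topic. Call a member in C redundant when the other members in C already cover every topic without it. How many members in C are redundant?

1

Drop M1: PR uncovered — not redundant.
Drop M2: ops uncovered — not redundant.
Drop M3: the rest still cover every topic — redundant.
Drop M4: ethics uncovered — not redundant.
1 redundant: M3.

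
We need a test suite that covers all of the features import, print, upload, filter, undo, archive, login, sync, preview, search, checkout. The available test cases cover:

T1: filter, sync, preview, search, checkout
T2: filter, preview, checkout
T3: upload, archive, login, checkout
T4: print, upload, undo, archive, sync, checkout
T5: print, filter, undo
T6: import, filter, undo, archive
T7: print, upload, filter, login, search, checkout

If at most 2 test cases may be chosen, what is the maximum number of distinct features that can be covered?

9

Choosing T1, T4 covers {print, upload, filter, undo, archive, sync, preview, search, checkout} — 9 features.
No choice of 2 test cases does better; here import, login are left uncovered.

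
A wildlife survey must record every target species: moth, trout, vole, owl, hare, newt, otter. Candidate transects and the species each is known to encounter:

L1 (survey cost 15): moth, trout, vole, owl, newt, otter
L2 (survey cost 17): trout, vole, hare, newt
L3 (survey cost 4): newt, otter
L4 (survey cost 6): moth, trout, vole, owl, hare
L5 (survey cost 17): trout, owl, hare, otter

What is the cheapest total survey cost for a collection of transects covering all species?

10

L3, L4 cover every species at survey cost 4 + 6 = 10.
Any cover uses at least 2 transects; among all covering selections none totals below 10.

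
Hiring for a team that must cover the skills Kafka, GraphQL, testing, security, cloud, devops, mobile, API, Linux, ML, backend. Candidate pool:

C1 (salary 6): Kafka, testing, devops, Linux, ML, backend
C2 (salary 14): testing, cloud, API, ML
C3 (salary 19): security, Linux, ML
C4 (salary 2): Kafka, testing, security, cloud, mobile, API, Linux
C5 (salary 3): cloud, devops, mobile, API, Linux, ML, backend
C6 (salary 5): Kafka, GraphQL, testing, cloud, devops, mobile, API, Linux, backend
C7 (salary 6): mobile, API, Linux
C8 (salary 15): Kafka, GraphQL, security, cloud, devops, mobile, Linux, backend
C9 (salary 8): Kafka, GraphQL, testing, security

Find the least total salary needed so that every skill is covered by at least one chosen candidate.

C4, C5, C6 cover every skill at salary 2 + 3 + 5 = 10.
Any cover uses at least 2 candidates; among all covering selections none totals below 10.

10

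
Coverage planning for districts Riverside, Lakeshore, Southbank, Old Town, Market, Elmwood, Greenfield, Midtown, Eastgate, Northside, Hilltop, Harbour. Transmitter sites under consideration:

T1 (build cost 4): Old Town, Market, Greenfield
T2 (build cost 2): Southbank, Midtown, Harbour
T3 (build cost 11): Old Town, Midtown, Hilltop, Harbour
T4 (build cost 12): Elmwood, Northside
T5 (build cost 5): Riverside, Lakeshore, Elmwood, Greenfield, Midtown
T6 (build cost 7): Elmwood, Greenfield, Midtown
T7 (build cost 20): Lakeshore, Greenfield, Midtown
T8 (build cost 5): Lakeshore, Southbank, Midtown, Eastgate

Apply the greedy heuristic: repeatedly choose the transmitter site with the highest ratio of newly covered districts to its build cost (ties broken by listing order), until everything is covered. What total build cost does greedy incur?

39

Pick 1: T2 adds 3 new (Southbank, Midtown, Harbour) at build cost 2 (ratio 3/2).
Pick 2: T5 adds 4 new (Riverside, Lakeshore, Elmwood, Greenfield) at build cost 5 (ratio 4/5).
Pick 3: T1 adds 2 new (Old Town, Market) at build cost 4 (ratio 2/4).
Pick 4: T8 adds 1 new (Eastgate) at build cost 5 (ratio 1/5).
Pick 5: T3 adds 1 new (Hilltop) at build cost 11 (ratio 1/11).
Pick 6: T4 adds 1 new (Northside) at build cost 12 (ratio 1/12).
Greedy total build cost: 2 + 5 + 4 + 5 + 11 + 12 = 39. (The true optimum is 37, so greedy overshoots here.)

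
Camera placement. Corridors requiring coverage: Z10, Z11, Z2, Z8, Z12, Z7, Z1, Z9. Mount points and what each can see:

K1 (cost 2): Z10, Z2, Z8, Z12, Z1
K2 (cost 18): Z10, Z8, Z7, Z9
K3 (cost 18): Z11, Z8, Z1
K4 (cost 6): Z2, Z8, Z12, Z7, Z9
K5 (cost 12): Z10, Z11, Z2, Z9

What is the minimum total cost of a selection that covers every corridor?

20

K1, K4, K5 cover every corridor at cost 2 + 6 + 12 = 20.
Any cover uses at least 3 camera mounts; among all covering selections none totals below 20.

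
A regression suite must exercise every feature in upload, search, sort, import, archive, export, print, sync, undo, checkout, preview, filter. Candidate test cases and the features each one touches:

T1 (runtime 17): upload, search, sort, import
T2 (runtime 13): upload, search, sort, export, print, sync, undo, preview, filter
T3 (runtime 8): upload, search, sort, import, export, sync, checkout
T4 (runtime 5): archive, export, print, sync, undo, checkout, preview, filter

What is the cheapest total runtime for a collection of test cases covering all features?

13

T3, T4 cover every feature at runtime 8 + 5 = 13.
Any cover uses at least 2 test cases; among all covering selections none totals below 13.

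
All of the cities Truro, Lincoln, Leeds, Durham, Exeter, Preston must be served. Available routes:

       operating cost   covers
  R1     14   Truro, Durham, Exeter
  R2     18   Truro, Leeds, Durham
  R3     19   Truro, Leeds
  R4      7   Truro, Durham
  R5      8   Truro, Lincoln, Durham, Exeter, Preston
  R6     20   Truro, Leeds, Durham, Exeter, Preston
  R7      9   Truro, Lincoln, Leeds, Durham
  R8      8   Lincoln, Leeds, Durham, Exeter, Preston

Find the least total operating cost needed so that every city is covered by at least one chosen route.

15

R4, R8 cover every city at operating cost 7 + 8 = 15.
Any cover uses at least 2 routes; among all covering selections none totals below 15.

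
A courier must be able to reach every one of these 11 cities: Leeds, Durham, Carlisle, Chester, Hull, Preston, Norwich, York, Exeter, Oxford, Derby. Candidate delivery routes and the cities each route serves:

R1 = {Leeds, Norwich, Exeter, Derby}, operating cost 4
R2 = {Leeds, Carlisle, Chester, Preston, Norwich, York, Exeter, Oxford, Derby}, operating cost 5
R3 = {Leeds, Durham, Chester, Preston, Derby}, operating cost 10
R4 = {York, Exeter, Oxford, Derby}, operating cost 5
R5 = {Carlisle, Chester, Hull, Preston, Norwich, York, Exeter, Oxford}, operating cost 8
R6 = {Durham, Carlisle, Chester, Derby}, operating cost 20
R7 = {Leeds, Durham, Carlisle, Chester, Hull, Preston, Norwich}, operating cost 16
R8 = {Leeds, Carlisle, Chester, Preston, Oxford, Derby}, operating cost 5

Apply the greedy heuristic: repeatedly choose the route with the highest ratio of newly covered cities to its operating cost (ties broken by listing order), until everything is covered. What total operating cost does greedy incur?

Pick 1: R2 adds 9 new (Leeds, Carlisle, Chester, Preston, Norwich, York, Exeter, Oxford, Derby) at operating cost 5 (ratio 9/5).
Pick 2: R5 adds 1 new (Hull) at operating cost 8 (ratio 1/8).
Pick 3: R3 adds 1 new (Durham) at operating cost 10 (ratio 1/10).
Greedy total operating cost: 5 + 8 + 10 = 23. (The true optimum is 18, so greedy overshoots here.)

23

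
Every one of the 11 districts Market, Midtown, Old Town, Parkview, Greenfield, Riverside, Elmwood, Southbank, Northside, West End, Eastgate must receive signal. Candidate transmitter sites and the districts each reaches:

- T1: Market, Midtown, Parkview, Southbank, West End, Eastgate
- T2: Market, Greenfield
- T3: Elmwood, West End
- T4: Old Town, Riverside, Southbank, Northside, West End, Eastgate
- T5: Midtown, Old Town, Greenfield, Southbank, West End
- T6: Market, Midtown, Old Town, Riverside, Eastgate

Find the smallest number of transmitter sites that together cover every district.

4

T1, T2, T3, T4 together cover {Market, Midtown, Old Town, Parkview, Greenfield, Riverside, Elmwood, Southbank, Northside, West End, Eastgate} — every district.
No 3 of the 6 transmitter sites cover everything (all 20 triples fall short), so 4 is minimum.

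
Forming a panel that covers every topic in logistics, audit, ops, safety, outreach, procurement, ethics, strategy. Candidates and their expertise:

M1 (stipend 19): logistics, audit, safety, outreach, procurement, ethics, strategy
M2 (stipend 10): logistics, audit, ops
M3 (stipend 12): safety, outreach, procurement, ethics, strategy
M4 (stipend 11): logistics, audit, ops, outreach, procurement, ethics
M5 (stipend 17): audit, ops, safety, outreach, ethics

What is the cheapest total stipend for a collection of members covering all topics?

22

M2, M3 cover every topic at stipend 10 + 12 = 22.
Any cover uses at least 2 members; among all covering selections none totals below 22.
Greedy by coverage-per-stipend would pick M4, M3 for 23 — worse than the optimum 22.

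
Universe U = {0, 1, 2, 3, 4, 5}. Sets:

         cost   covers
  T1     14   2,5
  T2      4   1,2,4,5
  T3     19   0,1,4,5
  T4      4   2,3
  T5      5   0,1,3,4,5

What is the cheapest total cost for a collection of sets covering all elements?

T2, T5 cover every element at cost 4 + 5 = 9.
Any cover uses at least 2 sets; among all covering selections none totals below 9.

9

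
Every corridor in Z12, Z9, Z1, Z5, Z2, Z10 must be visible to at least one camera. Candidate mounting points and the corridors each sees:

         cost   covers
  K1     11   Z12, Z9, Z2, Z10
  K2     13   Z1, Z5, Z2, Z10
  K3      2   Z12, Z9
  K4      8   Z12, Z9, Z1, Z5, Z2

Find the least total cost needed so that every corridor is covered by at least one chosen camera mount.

15

K2, K3 cover every corridor at cost 13 + 2 = 15.
Any cover uses at least 2 camera mounts; among all covering selections none totals below 15.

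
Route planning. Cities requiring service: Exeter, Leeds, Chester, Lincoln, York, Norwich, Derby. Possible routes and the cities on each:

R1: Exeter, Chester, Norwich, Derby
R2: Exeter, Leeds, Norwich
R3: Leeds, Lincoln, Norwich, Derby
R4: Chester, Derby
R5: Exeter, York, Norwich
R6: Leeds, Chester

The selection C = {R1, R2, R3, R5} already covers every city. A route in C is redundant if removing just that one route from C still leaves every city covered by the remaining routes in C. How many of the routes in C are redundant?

Drop R1: Chester uncovered — not redundant.
Drop R2: the rest still cover every city — redundant.
Drop R3: Lincoln uncovered — not redundant.
Drop R5: York uncovered — not redundant.
1 redundant: R2.

1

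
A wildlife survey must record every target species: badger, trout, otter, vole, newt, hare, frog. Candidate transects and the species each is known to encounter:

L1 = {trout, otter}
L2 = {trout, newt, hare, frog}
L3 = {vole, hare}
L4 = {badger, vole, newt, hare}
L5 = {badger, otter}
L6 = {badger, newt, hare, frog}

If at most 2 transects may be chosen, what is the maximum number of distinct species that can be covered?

Choosing L1, L4 covers {badger, trout, otter, vole, newt, hare} — 6 species.
No choice of 2 transects does better; here frog is left uncovered.

6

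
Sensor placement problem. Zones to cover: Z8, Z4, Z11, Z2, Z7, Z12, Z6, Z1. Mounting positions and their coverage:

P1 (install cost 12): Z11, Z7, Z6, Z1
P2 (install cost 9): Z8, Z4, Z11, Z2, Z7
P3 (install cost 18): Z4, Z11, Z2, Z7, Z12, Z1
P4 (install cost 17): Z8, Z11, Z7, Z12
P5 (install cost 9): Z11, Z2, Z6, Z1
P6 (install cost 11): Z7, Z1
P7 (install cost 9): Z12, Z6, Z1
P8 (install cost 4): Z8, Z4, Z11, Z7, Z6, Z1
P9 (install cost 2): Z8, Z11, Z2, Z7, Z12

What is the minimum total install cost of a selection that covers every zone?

P8, P9 cover every zone at install cost 4 + 2 = 6.
Any cover uses at least 2 sensor positions; among all covering selections none totals below 6.

6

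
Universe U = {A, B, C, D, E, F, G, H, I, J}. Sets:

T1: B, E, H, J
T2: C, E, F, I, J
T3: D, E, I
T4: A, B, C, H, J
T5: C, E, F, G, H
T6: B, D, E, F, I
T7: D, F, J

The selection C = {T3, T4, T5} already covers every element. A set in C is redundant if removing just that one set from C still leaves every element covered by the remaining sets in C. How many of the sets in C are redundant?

0

Drop T3: D, I uncovered — not redundant.
Drop T4: A, B, J uncovered — not redundant.
Drop T5: F, G uncovered — not redundant.
None of the sets in C is redundant.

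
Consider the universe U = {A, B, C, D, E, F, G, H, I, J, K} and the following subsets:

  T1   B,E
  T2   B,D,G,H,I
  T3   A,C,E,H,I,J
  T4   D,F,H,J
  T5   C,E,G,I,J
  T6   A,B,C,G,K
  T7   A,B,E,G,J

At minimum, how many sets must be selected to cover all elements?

T3, T4, T6 together cover {A, B, C, D, E, F, G, H, I, J, K} — every element.
No 2 of the 7 sets cover everything (all 21 pairs fall short), so 3 is minimum.
Greedy (largest uncovered first) would take T3, T2, T4, T6 — 4 sets — but 3 suffice.

3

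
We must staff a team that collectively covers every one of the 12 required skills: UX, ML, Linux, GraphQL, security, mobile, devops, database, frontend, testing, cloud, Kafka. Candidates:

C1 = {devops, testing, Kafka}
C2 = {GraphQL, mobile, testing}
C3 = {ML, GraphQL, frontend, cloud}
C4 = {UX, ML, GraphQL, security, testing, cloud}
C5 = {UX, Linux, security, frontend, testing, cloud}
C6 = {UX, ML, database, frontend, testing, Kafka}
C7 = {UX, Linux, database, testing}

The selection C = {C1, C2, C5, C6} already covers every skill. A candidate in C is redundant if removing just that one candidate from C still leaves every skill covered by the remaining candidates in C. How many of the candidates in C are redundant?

Drop C1: devops uncovered — not redundant.
Drop C2: GraphQL, mobile uncovered — not redundant.
Drop C5: Linux, security, cloud uncovered — not redundant.
Drop C6: ML, database uncovered — not redundant.
None of the candidates in C is redundant.

0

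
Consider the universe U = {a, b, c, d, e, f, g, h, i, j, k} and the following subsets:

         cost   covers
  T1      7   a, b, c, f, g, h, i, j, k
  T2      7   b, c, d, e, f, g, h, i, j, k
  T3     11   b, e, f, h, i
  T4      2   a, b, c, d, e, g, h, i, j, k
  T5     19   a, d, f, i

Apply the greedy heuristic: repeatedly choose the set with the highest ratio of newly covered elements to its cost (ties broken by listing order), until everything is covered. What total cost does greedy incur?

Pick 1: T4 adds 10 new (a, b, c, d, e, g, h, i, j, k) at cost 2 (ratio 10/2).
Pick 2: T1 adds 1 new (f) at cost 7 (ratio 1/7).
Greedy total cost: 2 + 7 = 9.

9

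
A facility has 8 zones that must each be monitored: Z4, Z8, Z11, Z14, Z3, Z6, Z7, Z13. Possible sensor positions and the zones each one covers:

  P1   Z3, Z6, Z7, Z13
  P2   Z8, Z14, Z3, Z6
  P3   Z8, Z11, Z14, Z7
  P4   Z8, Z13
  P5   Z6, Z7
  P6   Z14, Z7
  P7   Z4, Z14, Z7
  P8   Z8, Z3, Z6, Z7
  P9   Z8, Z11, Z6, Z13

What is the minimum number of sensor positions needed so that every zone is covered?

P1, P3, P7 together cover {Z4, Z8, Z11, Z14, Z3, Z6, Z7, Z13} — every zone.
No 2 of the 9 sensor positions cover everything (all 36 pairs fall short), so 3 is minimum.

3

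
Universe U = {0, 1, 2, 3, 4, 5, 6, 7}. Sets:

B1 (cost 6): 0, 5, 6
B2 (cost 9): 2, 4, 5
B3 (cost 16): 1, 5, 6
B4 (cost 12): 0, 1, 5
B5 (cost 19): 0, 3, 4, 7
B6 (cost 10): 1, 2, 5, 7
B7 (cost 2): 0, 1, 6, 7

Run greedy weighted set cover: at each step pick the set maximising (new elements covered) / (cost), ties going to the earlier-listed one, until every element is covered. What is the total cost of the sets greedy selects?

30

Pick 1: B7 adds 4 new (0, 1, 6, 7) at cost 2 (ratio 4/2).
Pick 2: B2 adds 3 new (2, 4, 5) at cost 9 (ratio 3/9).
Pick 3: B5 adds 1 new (3) at cost 19 (ratio 1/19).
Greedy total cost: 2 + 9 + 19 = 30.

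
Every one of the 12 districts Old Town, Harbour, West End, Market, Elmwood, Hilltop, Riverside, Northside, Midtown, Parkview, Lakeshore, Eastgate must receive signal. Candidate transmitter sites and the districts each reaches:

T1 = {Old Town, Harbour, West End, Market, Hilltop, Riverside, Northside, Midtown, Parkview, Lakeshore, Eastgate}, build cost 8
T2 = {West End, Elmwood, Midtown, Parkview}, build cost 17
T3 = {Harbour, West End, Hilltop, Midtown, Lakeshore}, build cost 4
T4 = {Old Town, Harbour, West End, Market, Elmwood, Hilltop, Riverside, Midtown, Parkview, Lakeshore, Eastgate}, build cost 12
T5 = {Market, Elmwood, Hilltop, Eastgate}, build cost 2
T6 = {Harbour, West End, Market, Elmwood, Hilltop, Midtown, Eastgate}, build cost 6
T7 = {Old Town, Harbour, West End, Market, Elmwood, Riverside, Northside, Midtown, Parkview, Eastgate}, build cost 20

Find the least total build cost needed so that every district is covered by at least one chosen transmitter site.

10

T1, T5 cover every district at build cost 8 + 2 = 10.
Any cover uses at least 2 transmitter sites; among all covering selections none totals below 10.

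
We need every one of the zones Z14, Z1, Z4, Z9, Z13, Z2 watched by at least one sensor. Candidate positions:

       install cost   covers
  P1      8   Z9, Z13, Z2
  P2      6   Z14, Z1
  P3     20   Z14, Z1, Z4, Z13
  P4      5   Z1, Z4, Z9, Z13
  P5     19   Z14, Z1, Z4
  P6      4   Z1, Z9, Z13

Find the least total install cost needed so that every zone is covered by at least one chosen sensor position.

P1, P2, P4 cover every zone at install cost 8 + 6 + 5 = 19.
Any cover uses at least 2 sensor positions; among all covering selections none totals below 19.

19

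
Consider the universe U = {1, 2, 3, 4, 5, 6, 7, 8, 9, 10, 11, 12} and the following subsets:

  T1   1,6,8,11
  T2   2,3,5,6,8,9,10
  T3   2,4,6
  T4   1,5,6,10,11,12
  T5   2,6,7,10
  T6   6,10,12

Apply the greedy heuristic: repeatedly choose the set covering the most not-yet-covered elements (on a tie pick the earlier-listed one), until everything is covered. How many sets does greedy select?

4

Pick 1: T2 covers 7 new elements (2, 3, 5, 6, 8, 9, 10).
Pick 2: T4 covers 3 new elements (1, 11, 12).
Pick 3: T3 covers 1 new elements (4).
Pick 4: T5 covers 1 new elements (7).
Greedy uses 4 sets.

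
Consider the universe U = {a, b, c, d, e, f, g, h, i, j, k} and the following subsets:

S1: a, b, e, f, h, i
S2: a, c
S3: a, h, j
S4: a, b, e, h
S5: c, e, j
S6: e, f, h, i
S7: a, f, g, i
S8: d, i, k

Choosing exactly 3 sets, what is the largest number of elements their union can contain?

Choosing S1, S5, S8 covers {a, b, c, d, e, f, h, i, j, k} — 10 elements.
No choice of 3 sets does better; here g is left uncovered.

10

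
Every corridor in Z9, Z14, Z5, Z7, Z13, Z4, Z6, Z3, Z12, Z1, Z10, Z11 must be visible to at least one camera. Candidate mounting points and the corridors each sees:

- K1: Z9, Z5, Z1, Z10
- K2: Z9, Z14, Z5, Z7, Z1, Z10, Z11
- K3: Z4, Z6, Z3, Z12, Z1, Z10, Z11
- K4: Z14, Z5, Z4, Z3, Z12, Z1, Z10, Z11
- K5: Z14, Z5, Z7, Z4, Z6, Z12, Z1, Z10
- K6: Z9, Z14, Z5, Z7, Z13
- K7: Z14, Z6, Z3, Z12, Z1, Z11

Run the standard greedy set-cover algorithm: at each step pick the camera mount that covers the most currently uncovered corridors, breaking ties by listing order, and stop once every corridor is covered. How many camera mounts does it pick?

Pick 1: K4 covers 8 new corridors (Z14, Z5, Z4, Z3, Z12, Z1, Z10, Z11).
Pick 2: K6 covers 3 new corridors (Z9, Z7, Z13).
Pick 3: K3 covers 1 new corridors (Z6).
Greedy uses 3 camera mounts. (The true minimum is 2.)

3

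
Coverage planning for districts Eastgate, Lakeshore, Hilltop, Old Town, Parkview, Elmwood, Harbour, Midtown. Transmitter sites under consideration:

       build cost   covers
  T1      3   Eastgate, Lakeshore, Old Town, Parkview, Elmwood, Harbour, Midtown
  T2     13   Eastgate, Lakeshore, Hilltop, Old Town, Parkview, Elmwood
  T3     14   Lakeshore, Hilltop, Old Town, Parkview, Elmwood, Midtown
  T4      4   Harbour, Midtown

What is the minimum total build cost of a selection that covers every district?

T1, T2 cover every district at build cost 3 + 13 = 16.
Any cover uses at least 2 transmitter sites; among all covering selections none totals below 16.

16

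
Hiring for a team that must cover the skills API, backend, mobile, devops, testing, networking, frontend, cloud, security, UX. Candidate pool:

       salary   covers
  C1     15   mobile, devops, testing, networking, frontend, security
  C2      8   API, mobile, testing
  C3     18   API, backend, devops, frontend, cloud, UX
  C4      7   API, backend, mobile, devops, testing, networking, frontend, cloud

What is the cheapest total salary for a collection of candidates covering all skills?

C1, C3 cover every skill at salary 15 + 18 = 33.
Any cover uses at least 2 candidates; among all covering selections none totals below 33.
Greedy by coverage-per-salary would pick C4, C1, C3 for 40 — worse than the optimum 33.

33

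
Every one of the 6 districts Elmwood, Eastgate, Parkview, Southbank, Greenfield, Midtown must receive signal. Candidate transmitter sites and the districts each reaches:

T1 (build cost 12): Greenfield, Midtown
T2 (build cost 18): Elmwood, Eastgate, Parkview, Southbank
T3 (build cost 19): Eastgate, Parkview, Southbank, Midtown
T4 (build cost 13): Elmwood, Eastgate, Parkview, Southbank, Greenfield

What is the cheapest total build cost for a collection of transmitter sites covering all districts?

T1, T4 cover every district at build cost 12 + 13 = 25.
Any cover uses at least 2 transmitter sites; among all covering selections none totals below 25.

25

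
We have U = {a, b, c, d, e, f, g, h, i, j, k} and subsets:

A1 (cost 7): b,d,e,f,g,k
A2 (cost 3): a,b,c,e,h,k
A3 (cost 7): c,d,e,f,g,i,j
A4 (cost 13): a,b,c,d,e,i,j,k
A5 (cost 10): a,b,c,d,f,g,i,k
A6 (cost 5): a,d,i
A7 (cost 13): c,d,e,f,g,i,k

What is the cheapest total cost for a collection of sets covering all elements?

A2, A3 cover every element at cost 3 + 7 = 10.
Any cover uses at least 2 sets; among all covering selections none totals below 10.

10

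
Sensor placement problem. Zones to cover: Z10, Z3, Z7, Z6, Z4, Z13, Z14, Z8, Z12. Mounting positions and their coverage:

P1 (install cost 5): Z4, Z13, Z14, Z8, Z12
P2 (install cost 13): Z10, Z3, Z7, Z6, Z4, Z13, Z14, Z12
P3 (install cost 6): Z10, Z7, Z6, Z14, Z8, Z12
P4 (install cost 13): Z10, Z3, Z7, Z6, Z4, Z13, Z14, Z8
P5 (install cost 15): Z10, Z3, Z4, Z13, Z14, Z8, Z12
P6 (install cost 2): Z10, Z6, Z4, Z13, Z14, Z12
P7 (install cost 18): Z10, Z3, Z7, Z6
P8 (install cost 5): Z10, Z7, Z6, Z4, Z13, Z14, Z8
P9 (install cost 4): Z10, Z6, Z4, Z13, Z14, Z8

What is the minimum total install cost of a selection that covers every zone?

P4, P6 cover every zone at install cost 13 + 2 = 15.
Any cover uses at least 2 sensor positions; among all covering selections none totals below 15.

15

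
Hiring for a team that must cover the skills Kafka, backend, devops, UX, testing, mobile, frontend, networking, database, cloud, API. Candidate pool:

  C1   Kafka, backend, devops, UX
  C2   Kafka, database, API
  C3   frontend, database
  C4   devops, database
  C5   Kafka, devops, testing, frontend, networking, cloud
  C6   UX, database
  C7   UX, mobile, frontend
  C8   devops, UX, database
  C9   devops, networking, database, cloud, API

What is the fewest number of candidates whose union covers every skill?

4

C1, C2, C5, C7 together cover {Kafka, backend, devops, UX, testing, mobile, frontend, networking, database, cloud, API} — every skill.
No 3 of the 9 candidates cover everything (all 84 triples fall short), so 4 is minimum.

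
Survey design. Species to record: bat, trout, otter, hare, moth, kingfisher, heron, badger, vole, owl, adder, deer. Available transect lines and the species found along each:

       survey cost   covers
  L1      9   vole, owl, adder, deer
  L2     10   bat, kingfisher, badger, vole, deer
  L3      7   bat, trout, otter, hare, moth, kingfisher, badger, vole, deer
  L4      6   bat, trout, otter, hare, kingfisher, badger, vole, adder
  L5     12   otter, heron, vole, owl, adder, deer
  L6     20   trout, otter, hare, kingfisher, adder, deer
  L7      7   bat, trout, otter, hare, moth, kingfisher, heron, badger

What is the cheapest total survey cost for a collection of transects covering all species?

L1, L7 cover every species at survey cost 9 + 7 = 16.
Any cover uses at least 2 transects; among all covering selections none totals below 16.

16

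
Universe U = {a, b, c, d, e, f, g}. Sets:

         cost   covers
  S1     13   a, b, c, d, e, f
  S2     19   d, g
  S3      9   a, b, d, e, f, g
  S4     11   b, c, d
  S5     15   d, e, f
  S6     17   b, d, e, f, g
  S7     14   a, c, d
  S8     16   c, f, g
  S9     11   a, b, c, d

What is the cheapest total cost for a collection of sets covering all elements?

S3, S4 cover every element at cost 9 + 11 = 20.
Any cover uses at least 2 sets; among all covering selections none totals below 20.

20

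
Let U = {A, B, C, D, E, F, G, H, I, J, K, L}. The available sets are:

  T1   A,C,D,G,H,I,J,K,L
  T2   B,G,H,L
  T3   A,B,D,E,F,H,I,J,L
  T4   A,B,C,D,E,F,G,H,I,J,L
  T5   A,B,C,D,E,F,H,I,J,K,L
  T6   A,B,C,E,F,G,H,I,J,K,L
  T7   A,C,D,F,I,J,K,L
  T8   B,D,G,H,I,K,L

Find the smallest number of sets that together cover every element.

2

T1, T3 together cover {A, B, C, D, E, F, G, H, I, J, K, L} — every element.
No single set contains all 12 elements, so 2 is optimal.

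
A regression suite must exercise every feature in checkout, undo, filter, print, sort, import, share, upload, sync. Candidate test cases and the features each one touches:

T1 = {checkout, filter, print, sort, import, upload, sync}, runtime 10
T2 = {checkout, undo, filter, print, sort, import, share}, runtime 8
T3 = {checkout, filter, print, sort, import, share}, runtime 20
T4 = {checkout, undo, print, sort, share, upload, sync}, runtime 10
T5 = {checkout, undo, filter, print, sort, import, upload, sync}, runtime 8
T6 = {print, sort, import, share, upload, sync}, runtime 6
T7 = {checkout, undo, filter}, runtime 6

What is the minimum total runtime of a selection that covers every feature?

T6, T7 cover every feature at runtime 6 + 6 = 12.
Any cover uses at least 2 test cases; among all covering selections none totals below 12.
Greedy by coverage-per-runtime would pick T5, T6 for 14 — worse than the optimum 12.

12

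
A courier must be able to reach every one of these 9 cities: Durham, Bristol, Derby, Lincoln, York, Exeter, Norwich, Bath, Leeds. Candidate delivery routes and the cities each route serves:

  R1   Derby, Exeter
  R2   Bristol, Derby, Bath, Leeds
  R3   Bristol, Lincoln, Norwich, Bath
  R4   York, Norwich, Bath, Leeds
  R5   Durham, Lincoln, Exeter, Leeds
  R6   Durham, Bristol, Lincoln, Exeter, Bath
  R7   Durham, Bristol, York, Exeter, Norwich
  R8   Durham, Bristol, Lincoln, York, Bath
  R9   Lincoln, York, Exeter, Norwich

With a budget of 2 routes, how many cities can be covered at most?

Choosing R2, R7 covers {Durham, Bristol, Derby, York, Exeter, Norwich, Bath, Leeds} — 8 cities.
No choice of 2 routes does better; here Lincoln is left uncovered.

8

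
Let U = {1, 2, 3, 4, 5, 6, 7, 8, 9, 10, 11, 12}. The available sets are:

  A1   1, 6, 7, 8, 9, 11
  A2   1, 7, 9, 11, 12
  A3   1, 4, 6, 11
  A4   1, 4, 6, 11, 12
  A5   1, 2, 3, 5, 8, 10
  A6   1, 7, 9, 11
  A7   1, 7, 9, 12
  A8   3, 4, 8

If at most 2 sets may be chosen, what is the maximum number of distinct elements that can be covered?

Choosing A1, A5 covers {1, 2, 3, 5, 6, 7, 8, 9, 10, 11} — 10 elements.
No choice of 2 sets does better; here 4, 12 are left uncovered.

10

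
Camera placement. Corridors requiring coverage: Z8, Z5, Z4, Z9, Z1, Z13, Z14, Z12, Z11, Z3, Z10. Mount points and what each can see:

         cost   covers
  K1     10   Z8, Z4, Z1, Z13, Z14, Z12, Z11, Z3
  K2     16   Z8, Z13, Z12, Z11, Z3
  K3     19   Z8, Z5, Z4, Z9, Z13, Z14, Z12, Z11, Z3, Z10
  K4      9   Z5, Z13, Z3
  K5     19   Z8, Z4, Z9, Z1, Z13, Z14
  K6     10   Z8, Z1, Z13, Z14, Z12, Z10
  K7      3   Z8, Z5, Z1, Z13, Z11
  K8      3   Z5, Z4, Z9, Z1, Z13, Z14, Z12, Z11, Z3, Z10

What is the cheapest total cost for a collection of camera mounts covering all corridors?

K7, K8 cover every corridor at cost 3 + 3 = 6.
Any cover uses at least 2 camera mounts; among all covering selections none totals below 6.

6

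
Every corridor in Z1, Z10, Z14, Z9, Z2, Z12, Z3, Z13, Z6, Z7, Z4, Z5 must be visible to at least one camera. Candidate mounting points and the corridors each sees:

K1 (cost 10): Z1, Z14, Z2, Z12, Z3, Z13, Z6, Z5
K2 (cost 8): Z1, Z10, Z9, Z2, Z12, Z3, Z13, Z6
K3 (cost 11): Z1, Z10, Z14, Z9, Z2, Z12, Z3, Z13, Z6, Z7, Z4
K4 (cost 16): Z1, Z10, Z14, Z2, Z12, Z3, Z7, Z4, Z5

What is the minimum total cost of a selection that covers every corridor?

K1, K3 cover every corridor at cost 10 + 11 = 21.
Any cover uses at least 2 camera mounts; among all covering selections none totals below 21.
Greedy by coverage-per-cost would pick K2, K3, K1 for 29 — worse than the optimum 21.

21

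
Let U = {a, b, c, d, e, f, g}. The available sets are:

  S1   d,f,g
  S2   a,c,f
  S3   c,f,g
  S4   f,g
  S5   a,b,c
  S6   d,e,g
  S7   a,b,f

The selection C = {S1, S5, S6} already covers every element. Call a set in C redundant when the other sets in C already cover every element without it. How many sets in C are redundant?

0

Drop S1: f uncovered — not redundant.
Drop S5: a, b, c uncovered — not redundant.
Drop S6: e uncovered — not redundant.
None of the sets in C is redundant.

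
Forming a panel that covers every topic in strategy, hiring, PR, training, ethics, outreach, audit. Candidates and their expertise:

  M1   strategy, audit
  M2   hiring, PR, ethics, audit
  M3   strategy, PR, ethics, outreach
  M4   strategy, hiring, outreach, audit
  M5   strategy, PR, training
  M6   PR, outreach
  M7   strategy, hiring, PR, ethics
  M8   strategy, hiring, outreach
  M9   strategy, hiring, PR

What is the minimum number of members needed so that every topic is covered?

3

M2, M3, M5 together cover {strategy, hiring, PR, training, ethics, outreach, audit} — every topic.
No 2 of the 9 members cover everything (all 36 pairs fall short), so 3 is minimum.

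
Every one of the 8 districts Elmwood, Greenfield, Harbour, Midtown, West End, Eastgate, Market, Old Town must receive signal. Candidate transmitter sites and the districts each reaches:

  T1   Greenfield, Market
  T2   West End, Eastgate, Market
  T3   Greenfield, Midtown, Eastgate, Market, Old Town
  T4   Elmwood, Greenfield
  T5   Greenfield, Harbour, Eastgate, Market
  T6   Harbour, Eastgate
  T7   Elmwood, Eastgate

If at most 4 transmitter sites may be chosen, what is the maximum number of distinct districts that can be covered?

8

Choosing T2, T3, T4, T5 covers {Elmwood, Greenfield, Harbour, Midtown, West End, Eastgate, Market, Old Town} — 8 districts.
That is all 8 districts.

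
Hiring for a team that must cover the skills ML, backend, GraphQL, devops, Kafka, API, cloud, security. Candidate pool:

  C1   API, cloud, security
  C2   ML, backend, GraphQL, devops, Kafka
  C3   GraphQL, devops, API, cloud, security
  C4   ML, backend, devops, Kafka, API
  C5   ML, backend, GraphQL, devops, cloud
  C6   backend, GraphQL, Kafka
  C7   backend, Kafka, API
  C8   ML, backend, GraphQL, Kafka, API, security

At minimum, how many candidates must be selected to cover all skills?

2

C1, C2 together cover {ML, backend, GraphQL, devops, Kafka, API, cloud, security} — every skill.
No single candidate contains all 8 skills, so 2 is optimal.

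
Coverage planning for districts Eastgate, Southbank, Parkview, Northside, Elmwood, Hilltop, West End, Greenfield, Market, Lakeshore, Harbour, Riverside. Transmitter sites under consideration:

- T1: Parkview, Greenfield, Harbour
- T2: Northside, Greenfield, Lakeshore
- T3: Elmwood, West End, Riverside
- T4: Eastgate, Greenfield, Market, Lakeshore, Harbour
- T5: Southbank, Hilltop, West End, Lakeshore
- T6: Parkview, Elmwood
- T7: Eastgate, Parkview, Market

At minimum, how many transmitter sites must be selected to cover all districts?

T1, T2, T3, T4, T5 together cover {Eastgate, Southbank, Parkview, Northside, Elmwood, Hilltop, West End, Greenfield, Market, Lakeshore, Harbour, Riverside} — every district.
No 4 of the 7 transmitter sites cover everything (all 35 size-4 selections fall short), so 5 is minimum.

5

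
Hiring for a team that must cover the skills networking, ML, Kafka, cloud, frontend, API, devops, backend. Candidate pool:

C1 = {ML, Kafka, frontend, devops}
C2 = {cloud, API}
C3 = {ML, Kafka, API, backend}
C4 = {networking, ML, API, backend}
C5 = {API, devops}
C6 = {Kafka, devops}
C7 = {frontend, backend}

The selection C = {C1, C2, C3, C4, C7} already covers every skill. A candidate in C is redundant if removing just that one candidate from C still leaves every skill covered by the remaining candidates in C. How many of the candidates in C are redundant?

Drop C1: devops uncovered — not redundant.
Drop C2: cloud uncovered — not redundant.
Drop C3: the rest still cover every skill — redundant.
Drop C4: networking uncovered — not redundant.
Drop C7: the rest still cover every skill — redundant.
2 redundant: C3, C7.

2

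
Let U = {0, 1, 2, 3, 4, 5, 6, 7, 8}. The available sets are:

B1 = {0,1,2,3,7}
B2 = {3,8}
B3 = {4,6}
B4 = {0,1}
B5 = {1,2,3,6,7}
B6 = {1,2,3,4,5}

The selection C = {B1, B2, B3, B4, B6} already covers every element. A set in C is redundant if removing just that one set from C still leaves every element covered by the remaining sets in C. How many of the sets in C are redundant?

Drop B1: 7 uncovered — not redundant.
Drop B2: 8 uncovered — not redundant.
Drop B3: 6 uncovered — not redundant.
Drop B4: the rest still cover every element — redundant.
Drop B6: 5 uncovered — not redundant.
1 redundant: B4.

1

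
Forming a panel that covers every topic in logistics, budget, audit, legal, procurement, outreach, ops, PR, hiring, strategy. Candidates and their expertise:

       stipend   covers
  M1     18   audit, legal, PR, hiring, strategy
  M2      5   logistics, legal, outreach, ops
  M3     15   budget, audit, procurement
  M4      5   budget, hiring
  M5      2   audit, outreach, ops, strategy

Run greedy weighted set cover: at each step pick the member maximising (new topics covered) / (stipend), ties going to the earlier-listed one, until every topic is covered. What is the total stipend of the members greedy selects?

Pick 1: M5 adds 4 new (audit, outreach, ops, strategy) at stipend 2 (ratio 4/2).
Pick 2: M2 adds 2 new (logistics, legal) at stipend 5 (ratio 2/5).
Pick 3: M4 adds 2 new (budget, hiring) at stipend 5 (ratio 2/5).
Pick 4: M3 adds 1 new (procurement) at stipend 15 (ratio 1/15).
Pick 5: M1 adds 1 new (PR) at stipend 18 (ratio 1/18).
Greedy total stipend: 2 + 5 + 5 + 15 + 18 = 45. (The true optimum is 38, so greedy overshoots here.)

45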